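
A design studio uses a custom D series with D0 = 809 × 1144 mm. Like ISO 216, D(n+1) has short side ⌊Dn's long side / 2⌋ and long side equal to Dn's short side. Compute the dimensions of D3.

D1: ⌊1144/2⌋ × 809 = 572 × 809 mm
D2: ⌊809/2⌋ × 572 = 404 × 572 mm
D3: ⌊572/2⌋ × 404 = 286 × 404 mm

286 × 404 mm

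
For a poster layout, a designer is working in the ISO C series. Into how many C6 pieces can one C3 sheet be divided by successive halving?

8

C3 = 324 × 458 mm; C6 = 114 × 162 mm.
Each halving step doubles the count; 3 steps from C3 to C6.
2^3 = 8.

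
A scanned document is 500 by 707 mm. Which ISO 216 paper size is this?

B2 (500 × 707 mm)

Aspect ratio 707/500 ≈ 1.414 — close to the ISO √2 ≈ 1.414.
In the B-series (B0 = 1000 × 1414 mm): B2 = 500 × 707 mm.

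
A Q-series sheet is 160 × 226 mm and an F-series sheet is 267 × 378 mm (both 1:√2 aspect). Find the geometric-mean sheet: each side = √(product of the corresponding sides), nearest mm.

207 × 292 mm

Short side: √(160 · 267) = √42720 ≈ 206.7 → 207 mm
Long side: √(226 · 378) = √85428 ≈ 292.3 → 292 mm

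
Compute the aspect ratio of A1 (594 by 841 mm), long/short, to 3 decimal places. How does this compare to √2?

841 / 594 = 1.416
ISO 216 targets √2 ≈ 1.414; the +0.002 deviation is from mm rounding.

1.416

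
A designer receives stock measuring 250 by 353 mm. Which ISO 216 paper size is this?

B4 (250 × 353 mm)

Aspect ratio 353/250 ≈ 1.412 — close to the ISO √2 ≈ 1.414.
In the B-series (B0 = 1000 × 1414 mm): B4 = 250 × 353 mm.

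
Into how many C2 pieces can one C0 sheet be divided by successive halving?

4

Each ISO step halves the sheet: 1 × C0 → 2 × C1 → 4 × C2
From C0 to C2 is 2 halving steps: 2^2 = 4.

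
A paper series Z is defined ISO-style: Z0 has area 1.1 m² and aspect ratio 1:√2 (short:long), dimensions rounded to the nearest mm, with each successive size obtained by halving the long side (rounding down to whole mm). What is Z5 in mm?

155 × 220 mm

Let Z0's short side be w mm. w · w√2 = 1.1 m² = 1,100,000 mm², so w ≈ 881.9 mm and w√2 ≈ 1247.3 mm → Z0 = 882 × 1247 mm.
Z1: ⌊1247/2⌋ × 882 = 623 × 882 mm
Z2: ⌊882/2⌋ × 623 = 441 × 623 mm
Z3: ⌊623/2⌋ × 441 = 311 × 441 mm
Z4: ⌊441/2⌋ × 311 = 220 × 311 mm
Z5: ⌊311/2⌋ × 220 = 155 × 220 mm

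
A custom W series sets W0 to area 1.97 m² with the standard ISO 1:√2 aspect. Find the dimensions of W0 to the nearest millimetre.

Let the short side be w mm. Then w · w√2 = 1.97 m² = 1,970,000 mm².
w² = 1,970,000/√2, so w ≈ 1180.3 mm; long side = w√2 ≈ 1669.1 mm.

1180 × 1669 mm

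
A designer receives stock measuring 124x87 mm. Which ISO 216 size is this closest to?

Aspect ratio 124/87 ≈ 1.425 — close to the ISO √2 ≈ 1.414.
In the B-series (B0 = 1000 × 1414 mm): B7 = 88 × 125 mm.
Off by 2 mm total — nearest standard size.

B7 (88 × 125 mm)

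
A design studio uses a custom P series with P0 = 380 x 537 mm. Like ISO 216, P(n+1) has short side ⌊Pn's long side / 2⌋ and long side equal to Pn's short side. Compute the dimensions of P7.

P1 = 268 × 380 mm (from P0 by 1 halving).
P2: ⌊380/2⌋ × 268 = 190 × 268 mm
P3: ⌊268/2⌋ × 190 = 134 × 190 mm
P4: ⌊190/2⌋ × 134 = 95 × 134 mm
P5: ⌊134/2⌋ × 95 = 67 × 95 mm
P6: ⌊95/2⌋ × 67 = 47 × 67 mm
P7: ⌊67/2⌋ × 47 = 33 × 47 mm

33 × 47 mm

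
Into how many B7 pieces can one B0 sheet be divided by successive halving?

B0 = 1000 × 1414 mm; B7 = 88 × 125 mm.
Each halving step doubles the count; 7 steps from B0 to B7.
2^7 = 128.

128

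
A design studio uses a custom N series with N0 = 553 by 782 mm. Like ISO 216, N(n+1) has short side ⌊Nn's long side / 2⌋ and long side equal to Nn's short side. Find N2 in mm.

276 × 391 mm

N1: ⌊782/2⌋ × 553 = 391 × 553 mm
N2: ⌊553/2⌋ × 391 = 276 × 391 mm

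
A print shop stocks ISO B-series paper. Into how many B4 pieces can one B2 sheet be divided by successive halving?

4

Each ISO step halves the sheet: 1 × B2 → 2 × B3 → 4 × B4
From B2 to B4 is 2 halving steps: 2^2 = 4.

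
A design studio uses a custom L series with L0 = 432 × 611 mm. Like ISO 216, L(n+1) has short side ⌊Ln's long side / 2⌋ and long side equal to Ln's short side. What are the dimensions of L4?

L1 = 305 × 432 mm (from L0 by 1 halving).
L2: ⌊432/2⌋ × 305 = 216 × 305 mm
L3: ⌊305/2⌋ × 216 = 152 × 216 mm
L4: ⌊216/2⌋ × 152 = 108 × 152 mm

108 × 152 mm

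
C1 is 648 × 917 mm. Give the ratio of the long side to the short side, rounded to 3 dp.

1.415

917 / 648 = 1.415
Matches √2 ≈ 1.414 — the ISO 216 defining ratio.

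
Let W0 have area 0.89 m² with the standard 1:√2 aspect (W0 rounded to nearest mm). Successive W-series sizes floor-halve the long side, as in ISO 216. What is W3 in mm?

Let W0's short side be w mm. w · w√2 = 0.89 m² = 890,000 mm², so w ≈ 793.3 mm and w√2 ≈ 1121.9 mm → W0 = 793 × 1122 mm.
W1: ⌊1122/2⌋ × 793 = 561 × 793 mm
W2: ⌊793/2⌋ × 561 = 396 × 561 mm
W3: ⌊561/2⌋ × 396 = 280 × 396 mm

280 × 396 mm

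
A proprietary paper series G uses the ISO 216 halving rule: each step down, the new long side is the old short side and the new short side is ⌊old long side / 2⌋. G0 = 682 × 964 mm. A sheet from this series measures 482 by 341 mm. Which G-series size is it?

G2

G0: 682 × 964 mm
G1: 482 × 682 mm
G2: 341 × 482 mm
G3: 241 × 341 mm
→ matches G2.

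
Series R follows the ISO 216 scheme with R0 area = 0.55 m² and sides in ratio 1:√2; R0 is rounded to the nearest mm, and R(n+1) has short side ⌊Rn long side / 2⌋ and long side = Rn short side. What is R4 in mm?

156 × 220 mm

Let R0's short side be w mm. w · w√2 = 0.55 m² = 550,000 mm², so w ≈ 623.6 mm and w√2 ≈ 881.9 mm → R0 = 624 × 882 mm.
R1: ⌊882/2⌋ × 624 = 441 × 624 mm
R2: ⌊624/2⌋ × 441 = 312 × 441 mm
R3: ⌊441/2⌋ × 312 = 220 × 312 mm
R4: ⌊312/2⌋ × 220 = 156 × 220 mm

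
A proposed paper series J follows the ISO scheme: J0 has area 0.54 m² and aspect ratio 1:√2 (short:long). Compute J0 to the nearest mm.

Let the short side be w mm. Then w · w√2 = 0.54 m² = 540,000 mm².
w² = 540,000/√2, so w ≈ 617.9 mm; long side = w√2 ≈ 873.9 mm.

618 × 874 mm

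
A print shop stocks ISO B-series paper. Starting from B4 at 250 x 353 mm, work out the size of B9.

B5: ⌊353/2⌋ × 250 = 176 × 250 mm
B6: ⌊250/2⌋ × 176 = 125 × 176 mm
B7: ⌊176/2⌋ × 125 = 88 × 125 mm
B8: ⌊125/2⌋ × 88 = 62 × 88 mm
B9: ⌊88/2⌋ × 62 = 44 × 62 mm

44 × 62 mm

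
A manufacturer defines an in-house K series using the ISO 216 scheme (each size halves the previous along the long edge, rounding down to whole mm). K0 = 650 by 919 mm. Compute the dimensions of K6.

81 × 114 mm

K1 = 459 × 650 mm (from K0 by 1 halving).
K2: ⌊650/2⌋ × 459 = 325 × 459 mm
K3: ⌊459/2⌋ × 325 = 229 × 325 mm
K4: ⌊325/2⌋ × 229 = 162 × 229 mm
K5: ⌊229/2⌋ × 162 = 114 × 162 mm
K6: ⌊162/2⌋ × 114 = 81 × 114 mm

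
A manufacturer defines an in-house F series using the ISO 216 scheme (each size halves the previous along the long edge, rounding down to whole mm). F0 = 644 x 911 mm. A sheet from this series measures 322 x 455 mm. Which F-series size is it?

F2

F0: 644 × 911 mm
F1: 455 × 644 mm
F2: 322 × 455 mm
F3: 227 × 322 mm
→ matches F2.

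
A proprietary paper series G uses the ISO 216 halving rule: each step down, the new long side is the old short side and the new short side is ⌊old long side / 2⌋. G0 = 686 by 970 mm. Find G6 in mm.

85 × 121 mm

G1: ⌊970/2⌋ × 686 = 485 × 686 mm
G2: ⌊686/2⌋ × 485 = 343 × 485 mm
G3: ⌊485/2⌋ × 343 = 242 × 343 mm
G4: ⌊343/2⌋ × 242 = 171 × 242 mm
G5: ⌊242/2⌋ × 171 = 121 × 171 mm
G6: ⌊171/2⌋ × 121 = 85 × 121 mm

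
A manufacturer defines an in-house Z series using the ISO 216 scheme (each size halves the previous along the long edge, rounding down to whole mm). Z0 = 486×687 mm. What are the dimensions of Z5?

85 × 121 mm

Z1: ⌊687/2⌋ × 486 = 343 × 486 mm
Z2: ⌊486/2⌋ × 343 = 243 × 343 mm
Z3: ⌊343/2⌋ × 243 = 171 × 243 mm
Z4: ⌊243/2⌋ × 171 = 121 × 171 mm
Z5: ⌊171/2⌋ × 121 = 85 × 121 mm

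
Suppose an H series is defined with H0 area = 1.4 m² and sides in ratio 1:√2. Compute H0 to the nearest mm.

995 × 1407 mm

Let the short side be w mm. Then w · w√2 = 1.4 m² = 1,400,000 mm².
w² = 1,400,000/√2, so w ≈ 995.0 mm; long side = w√2 ≈ 1407.1 mm.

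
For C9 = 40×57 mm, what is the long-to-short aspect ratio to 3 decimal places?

57 / 40 = 1.425
ISO 216 targets √2 ≈ 1.414; the +0.011 deviation is from mm rounding.

1.425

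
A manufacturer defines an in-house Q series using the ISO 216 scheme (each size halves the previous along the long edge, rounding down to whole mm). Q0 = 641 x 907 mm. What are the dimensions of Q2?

Q1: ⌊907/2⌋ × 641 = 453 × 641 mm
Q2: ⌊641/2⌋ × 453 = 320 × 453 mm

320 × 453 mm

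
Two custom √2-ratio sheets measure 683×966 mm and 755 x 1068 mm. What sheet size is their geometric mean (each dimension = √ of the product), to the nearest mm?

718 × 1016 mm

Short side: √(683 · 755) = √515665 ≈ 718.1 → 718 mm
Long side: √(966 · 1068) = √1031688 ≈ 1015.7 → 1016 mm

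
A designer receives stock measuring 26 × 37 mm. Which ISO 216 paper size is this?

A10 (26 × 37 mm)

Aspect ratio 37/26 ≈ 1.423 — close to the ISO √2 ≈ 1.414.
In the A-series (A0 area = 1 m²): A10 = 26 × 37 mm.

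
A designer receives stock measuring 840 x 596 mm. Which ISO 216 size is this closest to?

A1 (594 × 841 mm)

Aspect ratio 840/596 ≈ 1.409 — close to the ISO √2 ≈ 1.414.
In the A-series (A0 area = 1 m²): A1 = 594 × 841 mm.
Off by 3 mm total — nearest standard size.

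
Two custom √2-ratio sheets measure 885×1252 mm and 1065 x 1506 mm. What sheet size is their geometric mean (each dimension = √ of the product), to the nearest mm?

971 × 1373 mm

Short side: √(885 · 1065) = √942525 ≈ 970.8 → 971 mm
Long side: √(1252 · 1506) = √1885512 ≈ 1373.1 → 1373 mm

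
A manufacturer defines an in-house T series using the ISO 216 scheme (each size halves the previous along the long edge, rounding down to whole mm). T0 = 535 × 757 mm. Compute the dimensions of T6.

T1: ⌊757/2⌋ × 535 = 378 × 535 mm
T2: ⌊535/2⌋ × 378 = 267 × 378 mm
T3: ⌊378/2⌋ × 267 = 189 × 267 mm
T4: ⌊267/2⌋ × 189 = 133 × 189 mm
T5: ⌊189/2⌋ × 133 = 94 × 133 mm
T6: ⌊133/2⌋ × 94 = 66 × 94 mm

66 × 94 mm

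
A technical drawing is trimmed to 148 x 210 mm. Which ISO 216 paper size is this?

A5 (148 × 210 mm)

Aspect ratio 210/148 ≈ 1.419 — close to the ISO √2 ≈ 1.414.
In the A-series (A0 area = 1 m²): A5 = 148 × 210 mm.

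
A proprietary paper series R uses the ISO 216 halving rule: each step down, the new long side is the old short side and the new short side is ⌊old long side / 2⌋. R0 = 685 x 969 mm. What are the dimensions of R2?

R1: ⌊969/2⌋ × 685 = 484 × 685 mm
R2: ⌊685/2⌋ × 484 = 342 × 484 mm

342 × 484 mm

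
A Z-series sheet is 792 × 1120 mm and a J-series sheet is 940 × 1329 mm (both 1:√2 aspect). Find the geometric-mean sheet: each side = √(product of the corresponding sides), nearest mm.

863 × 1220 mm

Short side: √(792 · 940) = √744480 ≈ 862.8 → 863 mm
Long side: √(1120 · 1329) = √1488480 ≈ 1220.0 → 1220 mm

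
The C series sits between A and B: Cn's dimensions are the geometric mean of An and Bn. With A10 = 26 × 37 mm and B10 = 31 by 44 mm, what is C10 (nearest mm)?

28 × 40 mm

Short side: √(26 · 31) = √806 ≈ 28.4 → 28 mm
Long side: √(37 · 44) = √1628 ≈ 40.3 → 40 mm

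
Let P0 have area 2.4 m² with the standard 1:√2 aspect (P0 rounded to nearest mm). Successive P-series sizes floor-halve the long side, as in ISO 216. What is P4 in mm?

325 × 460 mm

Let P0's short side be w mm. w · w√2 = 2.4 m² = 2,400,000 mm², so w ≈ 1302.7 mm and w√2 ≈ 1842.3 mm → P0 = 1303 × 1842 mm.
P1: ⌊1842/2⌋ × 1303 = 921 × 1303 mm
P2: ⌊1303/2⌋ × 921 = 651 × 921 mm
P3: ⌊921/2⌋ × 651 = 460 × 651 mm
P4: ⌊651/2⌋ × 460 = 325 × 460 mm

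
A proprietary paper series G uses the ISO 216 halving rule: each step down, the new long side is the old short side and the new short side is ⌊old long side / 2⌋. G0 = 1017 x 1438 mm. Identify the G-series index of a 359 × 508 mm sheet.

G3

G0: 1017 × 1438 mm
G1: 719 × 1017 mm
G2: 508 × 719 mm
G3: 359 × 508 mm
G4: 254 × 359 mm
→ matches G3.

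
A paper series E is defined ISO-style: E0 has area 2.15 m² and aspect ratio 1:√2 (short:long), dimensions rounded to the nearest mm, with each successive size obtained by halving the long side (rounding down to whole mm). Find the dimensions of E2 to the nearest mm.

616 × 872 mm

Let E0's short side be w mm. w · w√2 = 2.15 m² = 2,150,000 mm², so w ≈ 1233.0 mm and w√2 ≈ 1743.7 mm → E0 = 1233 × 1744 mm.
E1: ⌊1744/2⌋ × 1233 = 872 × 1233 mm
E2: ⌊1233/2⌋ × 872 = 616 × 872 mm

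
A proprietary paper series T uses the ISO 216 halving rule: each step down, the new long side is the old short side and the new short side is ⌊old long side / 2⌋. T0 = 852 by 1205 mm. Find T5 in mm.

T1: ⌊1205/2⌋ × 852 = 602 × 852 mm
T2: ⌊852/2⌋ × 602 = 426 × 602 mm
T3: ⌊602/2⌋ × 426 = 301 × 426 mm
T4: ⌊426/2⌋ × 301 = 213 × 301 mm
T5: ⌊301/2⌋ × 213 = 150 × 213 mm

150 × 213 mm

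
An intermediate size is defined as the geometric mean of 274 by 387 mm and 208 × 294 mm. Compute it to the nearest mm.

239 × 337 mm

Short side: √(274 · 208) = √56992 ≈ 238.7 → 239 mm
Long side: √(387 · 294) = √113778 ≈ 337.3 → 337 mm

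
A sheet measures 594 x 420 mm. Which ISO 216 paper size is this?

Aspect ratio 594/420 ≈ 1.414 — close to the ISO √2 ≈ 1.414.
In the A-series (A0 area = 1 m²): A2 = 420 × 594 mm.

A2 (420 × 594 mm)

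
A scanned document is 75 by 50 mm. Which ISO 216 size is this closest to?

Aspect ratio 75/50 ≈ 1.500 (ISO target is √2 ≈ 1.414).
In the A-series (A0 area = 1 m²): A8 = 52 × 74 mm.
Off by 3 mm total — nearest standard size.

A8 (52 × 74 mm)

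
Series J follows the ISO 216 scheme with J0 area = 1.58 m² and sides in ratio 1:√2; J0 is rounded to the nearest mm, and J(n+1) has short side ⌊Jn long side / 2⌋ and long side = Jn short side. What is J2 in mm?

528 × 747 mm

Let J0's short side be w mm. w · w√2 = 1.58 m² = 1,580,000 mm², so w ≈ 1057.0 mm and w√2 ≈ 1494.8 mm → J0 = 1057 × 1495 mm.
J1: ⌊1495/2⌋ × 1057 = 747 × 1057 mm
J2: ⌊1057/2⌋ × 747 = 528 × 747 mm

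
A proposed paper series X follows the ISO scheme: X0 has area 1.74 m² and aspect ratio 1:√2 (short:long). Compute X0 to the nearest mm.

Let the short side be w mm. Then w · w√2 = 1.74 m² = 1,740,000 mm².
w² = 1,740,000/√2, so w ≈ 1109.2 mm; long side = w√2 ≈ 1568.7 mm.

1109 × 1569 mm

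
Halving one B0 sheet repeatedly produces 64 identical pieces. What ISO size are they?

B6

64 = 2^6, so 6 halving steps.
B0 → B1 → … → B6 after 6 steps.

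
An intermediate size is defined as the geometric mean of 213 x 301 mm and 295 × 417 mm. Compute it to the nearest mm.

251 × 354 mm

Short side: √(213 · 295) = √62835 ≈ 250.7 → 251 mm
Long side: √(301 · 417) = √125517 ≈ 354.3 → 354 mm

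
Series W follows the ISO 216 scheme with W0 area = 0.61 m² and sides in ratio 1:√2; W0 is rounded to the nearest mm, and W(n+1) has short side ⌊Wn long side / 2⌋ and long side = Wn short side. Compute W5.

116 × 164 mm

Let W0's short side be w mm. w · w√2 = 0.61 m² = 610,000 mm², so w ≈ 656.8 mm and w√2 ≈ 928.8 mm → W0 = 657 × 929 mm.
W1: ⌊929/2⌋ × 657 = 464 × 657 mm
W2: ⌊657/2⌋ × 464 = 328 × 464 mm
W3: ⌊464/2⌋ × 328 = 232 × 328 mm
W4: ⌊328/2⌋ × 232 = 164 × 232 mm
W5: ⌊232/2⌋ × 164 = 116 × 164 mm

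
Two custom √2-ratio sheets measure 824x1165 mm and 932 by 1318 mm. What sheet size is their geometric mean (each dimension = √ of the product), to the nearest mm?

876 × 1239 mm

Short side: √(824 · 932) = √767968 ≈ 876.3 → 876 mm
Long side: √(1165 · 1318) = √1535470 ≈ 1239.1 → 1239 mm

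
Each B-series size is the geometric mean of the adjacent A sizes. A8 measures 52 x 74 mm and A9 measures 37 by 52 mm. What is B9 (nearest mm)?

44 × 62 mm

Short side: √(52 · 37) = √1924 ≈ 43.9 → 44 mm
Long side: √(74 · 52) = √3848 ≈ 62.0 → 62 mm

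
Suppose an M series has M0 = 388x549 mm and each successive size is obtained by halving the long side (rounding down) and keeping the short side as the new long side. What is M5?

M1: ⌊549/2⌋ × 388 = 274 × 388 mm
M2: ⌊388/2⌋ × 274 = 194 × 274 mm
M3: ⌊274/2⌋ × 194 = 137 × 194 mm
M4: ⌊194/2⌋ × 137 = 97 × 137 mm
M5: ⌊137/2⌋ × 97 = 68 × 97 mm

68 × 97 mm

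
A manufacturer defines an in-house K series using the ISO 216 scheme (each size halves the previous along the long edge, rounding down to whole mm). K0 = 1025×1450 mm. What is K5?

K1: ⌊1450/2⌋ × 1025 = 725 × 1025 mm
K2: ⌊1025/2⌋ × 725 = 512 × 725 mm
K3: ⌊725/2⌋ × 512 = 362 × 512 mm
K4: ⌊512/2⌋ × 362 = 256 × 362 mm
K5: ⌊362/2⌋ × 256 = 181 × 256 mm

181 × 256 mm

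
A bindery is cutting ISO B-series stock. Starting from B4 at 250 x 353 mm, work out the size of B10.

B5: ⌊353/2⌋ × 250 = 176 × 250 mm
B6: ⌊250/2⌋ × 176 = 125 × 176 mm
B7: ⌊176/2⌋ × 125 = 88 × 125 mm
B8: ⌊125/2⌋ × 88 = 62 × 88 mm
B9: ⌊88/2⌋ × 62 = 44 × 62 mm
B10: ⌊62/2⌋ × 44 = 31 × 44 mm

31 × 44 mm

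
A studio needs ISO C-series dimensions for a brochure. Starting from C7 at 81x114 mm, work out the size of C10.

C8: ⌊114/2⌋ × 81 = 57 × 81 mm
C9: ⌊81/2⌋ × 57 = 40 × 57 mm
C10: ⌊57/2⌋ × 40 = 28 × 40 mm

28 × 40 mm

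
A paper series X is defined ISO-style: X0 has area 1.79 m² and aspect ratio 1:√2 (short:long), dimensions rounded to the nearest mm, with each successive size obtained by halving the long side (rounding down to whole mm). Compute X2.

Let X0's short side be w mm. w · w√2 = 1.79 m² = 1,790,000 mm², so w ≈ 1125.0 mm and w√2 ≈ 1591.1 mm → X0 = 1125 × 1591 mm.
X1: ⌊1591/2⌋ × 1125 = 795 × 1125 mm
X2: ⌊1125/2⌋ × 795 = 562 × 795 mm

562 × 795 mm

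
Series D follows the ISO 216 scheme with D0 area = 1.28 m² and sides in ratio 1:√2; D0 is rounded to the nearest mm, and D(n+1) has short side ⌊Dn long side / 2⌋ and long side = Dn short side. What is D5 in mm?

168 × 237 mm

Let D0's short side be w mm. w · w√2 = 1.28 m² = 1,280,000 mm², so w ≈ 951.4 mm and w√2 ≈ 1345.4 mm → D0 = 951 × 1345 mm.
D1: ⌊1345/2⌋ × 951 = 672 × 951 mm
D2: ⌊951/2⌋ × 672 = 475 × 672 mm
D3: ⌊672/2⌋ × 475 = 336 × 475 mm
D4: ⌊475/2⌋ × 336 = 237 × 336 mm
D5: ⌊336/2⌋ × 237 = 168 × 237 mm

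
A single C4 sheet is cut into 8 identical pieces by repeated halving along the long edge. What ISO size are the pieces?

C7

8 = 2^3, so 3 halving steps.
C4 → C5 → … → C7 after 3 steps.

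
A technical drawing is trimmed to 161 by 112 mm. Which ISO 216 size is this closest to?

C6 (114 × 162 mm)

Aspect ratio 161/112 ≈ 1.438 (ISO target is √2 ≈ 1.414).
In the C-series (envelope sizes, between A and B): C6 = 114 × 162 mm.
Off by 3 mm total — nearest standard size.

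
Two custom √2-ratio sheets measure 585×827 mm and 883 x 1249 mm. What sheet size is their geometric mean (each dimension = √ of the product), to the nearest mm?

719 × 1016 mm

Short side: √(585 · 883) = √516555 ≈ 718.7 → 719 mm
Long side: √(827 · 1249) = √1032923 ≈ 1016.3 → 1016 mm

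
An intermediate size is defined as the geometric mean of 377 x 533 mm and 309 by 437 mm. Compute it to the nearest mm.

341 × 483 mm

Short side: √(377 · 309) = √116493 ≈ 341.3 → 341 mm
Long side: √(533 · 437) = √232921 ≈ 482.6 → 483 mm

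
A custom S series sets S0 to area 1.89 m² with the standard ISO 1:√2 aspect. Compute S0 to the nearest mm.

1156 × 1635 mm

Let the short side be w mm. Then w · w√2 = 1.89 m² = 1,890,000 mm².
w² = 1,890,000/√2, so w ≈ 1156.0 mm; long side = w√2 ≈ 1634.9 mm.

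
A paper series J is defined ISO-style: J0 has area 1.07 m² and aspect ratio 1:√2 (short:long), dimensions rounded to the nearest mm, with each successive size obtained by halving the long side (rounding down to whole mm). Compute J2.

435 × 615 mm

Let J0's short side be w mm. w · w√2 = 1.07 m² = 1,070,000 mm², so w ≈ 869.8 mm and w√2 ≈ 1230.1 mm → J0 = 870 × 1230 mm.
J1: ⌊1230/2⌋ × 870 = 615 × 870 mm
J2: ⌊870/2⌋ × 615 = 435 × 615 mm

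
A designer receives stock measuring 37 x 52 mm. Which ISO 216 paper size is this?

Aspect ratio 52/37 ≈ 1.405 — close to the ISO √2 ≈ 1.414.
In the A-series (A0 area = 1 m²): A9 = 37 × 52 mm.

A9 (37 × 52 mm)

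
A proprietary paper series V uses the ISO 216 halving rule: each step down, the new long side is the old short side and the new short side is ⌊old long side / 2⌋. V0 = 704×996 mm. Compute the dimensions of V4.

V1: ⌊996/2⌋ × 704 = 498 × 704 mm
V2: ⌊704/2⌋ × 498 = 352 × 498 mm
V3: ⌊498/2⌋ × 352 = 249 × 352 mm
V4: ⌊352/2⌋ × 249 = 176 × 249 mm

176 × 249 mm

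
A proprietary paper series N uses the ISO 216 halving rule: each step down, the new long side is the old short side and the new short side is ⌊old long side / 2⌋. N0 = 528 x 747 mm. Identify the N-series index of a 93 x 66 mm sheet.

N6

N0: 528 × 747 mm
N1: 373 × 528 mm
N2: 264 × 373 mm
N3: 186 × 264 mm
N4: 132 × 186 mm
N5: 93 × 132 mm
N6: 66 × 93 mm
N7: 46 × 66 mm
→ matches N6.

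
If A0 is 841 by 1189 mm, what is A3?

297 × 420 mm

A1: ⌊1189/2⌋ × 841 = 594 × 841 mm
A2: ⌊841/2⌋ × 594 = 420 × 594 mm
A3: ⌊594/2⌋ × 420 = 297 × 420 mm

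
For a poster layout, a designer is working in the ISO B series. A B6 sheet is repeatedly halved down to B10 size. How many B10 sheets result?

B6 = 125 × 176 mm; B10 = 31 × 44 mm.
Each halving step doubles the count; 4 steps from B6 to B10.
2^4 = 16.

16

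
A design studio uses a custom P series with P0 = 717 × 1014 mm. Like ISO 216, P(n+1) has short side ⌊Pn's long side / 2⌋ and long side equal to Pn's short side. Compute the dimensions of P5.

126 × 179 mm

P1 = 507 × 717 mm (from P0 by 1 halving).
P2: ⌊717/2⌋ × 507 = 358 × 507 mm
P3: ⌊507/2⌋ × 358 = 253 × 358 mm
P4: ⌊358/2⌋ × 253 = 179 × 253 mm
P5: ⌊253/2⌋ × 179 = 126 × 179 mm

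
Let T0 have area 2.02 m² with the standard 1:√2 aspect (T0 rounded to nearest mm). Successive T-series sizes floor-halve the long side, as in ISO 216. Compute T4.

298 × 422 mm

Let T0's short side be w mm. w · w√2 = 2.02 m² = 2,020,000 mm², so w ≈ 1195.1 mm and w√2 ≈ 1690.2 mm → T0 = 1195 × 1690 mm.
T1: ⌊1690/2⌋ × 1195 = 845 × 1195 mm
T2: ⌊1195/2⌋ × 845 = 597 × 845 mm
T3: ⌊845/2⌋ × 597 = 422 × 597 mm
T4: ⌊597/2⌋ × 422 = 298 × 422 mm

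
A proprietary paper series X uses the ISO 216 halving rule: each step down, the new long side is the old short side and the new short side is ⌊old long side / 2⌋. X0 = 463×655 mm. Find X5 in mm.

81 × 115 mm

X1: ⌊655/2⌋ × 463 = 327 × 463 mm
X2: ⌊463/2⌋ × 327 = 231 × 327 mm
X3: ⌊327/2⌋ × 231 = 163 × 231 mm
X4: ⌊231/2⌋ × 163 = 115 × 163 mm
X5: ⌊163/2⌋ × 115 = 81 × 115 mm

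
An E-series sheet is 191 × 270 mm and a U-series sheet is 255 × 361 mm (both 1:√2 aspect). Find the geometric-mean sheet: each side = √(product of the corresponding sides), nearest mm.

221 × 312 mm

Short side: √(191 · 255) = √48705 ≈ 220.7 → 221 mm
Long side: √(270 · 361) = √97470 ≈ 312.2 → 312 mm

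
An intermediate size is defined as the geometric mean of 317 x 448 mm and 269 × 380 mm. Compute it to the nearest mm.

292 × 413 mm

Short side: √(317 · 269) = √85273 ≈ 292.0 → 292 mm
Long side: √(448 · 380) = √170240 ≈ 412.6 → 413 mm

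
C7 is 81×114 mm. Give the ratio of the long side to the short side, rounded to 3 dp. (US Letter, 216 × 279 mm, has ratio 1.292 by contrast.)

114 / 81 = 1.407
ISO 216 targets √2 ≈ 1.414; the -0.007 deviation is from mm rounding.

1.407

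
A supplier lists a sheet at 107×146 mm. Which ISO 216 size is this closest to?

A6 (105 × 148 mm)

Aspect ratio 146/107 ≈ 1.364 (ISO target is √2 ≈ 1.414).
In the A-series (A0 area = 1 m²): A6 = 105 × 148 mm.
Off by 4 mm total — nearest standard size.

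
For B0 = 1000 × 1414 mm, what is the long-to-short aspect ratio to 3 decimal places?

1414 / 1000 = 1.414
Matches √2 ≈ 1.414 — the ISO 216 defining ratio.

1.414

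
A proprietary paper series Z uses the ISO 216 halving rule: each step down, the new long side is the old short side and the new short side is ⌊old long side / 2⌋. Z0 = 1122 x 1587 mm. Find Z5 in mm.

Z1: ⌊1587/2⌋ × 1122 = 793 × 1122 mm
Z2: ⌊1122/2⌋ × 793 = 561 × 793 mm
Z3: ⌊793/2⌋ × 561 = 396 × 561 mm
Z4: ⌊561/2⌋ × 396 = 280 × 396 mm
Z5: ⌊396/2⌋ × 280 = 198 × 280 mm

198 × 280 mm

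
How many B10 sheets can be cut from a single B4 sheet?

64

B4 = 250 × 353 mm; B10 = 31 × 44 mm.
Each halving step doubles the count; 6 steps from B4 to B10.
2^6 = 64.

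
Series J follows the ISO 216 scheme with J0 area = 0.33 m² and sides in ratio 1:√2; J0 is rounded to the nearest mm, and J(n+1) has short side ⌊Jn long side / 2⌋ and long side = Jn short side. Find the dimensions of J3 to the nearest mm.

Let J0's short side be w mm. w · w√2 = 0.33 m² = 330,000 mm², so w ≈ 483.1 mm and w√2 ≈ 683.1 mm → J0 = 483 × 683 mm.
J1: ⌊683/2⌋ × 483 = 341 × 483 mm
J2: ⌊483/2⌋ × 341 = 241 × 341 mm
J3: ⌊341/2⌋ × 241 = 170 × 241 mm

170 × 241 mm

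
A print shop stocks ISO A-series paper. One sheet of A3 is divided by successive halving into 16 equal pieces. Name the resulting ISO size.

16 = 2^4, so 4 halving steps.
A3 → A4 → … → A7 after 4 steps.

A7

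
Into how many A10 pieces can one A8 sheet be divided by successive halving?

4

Each ISO step halves the sheet: 1 × A8 → 2 × A9 → 4 × A10
From A8 to A10 is 2 halving steps: 2^2 = 4.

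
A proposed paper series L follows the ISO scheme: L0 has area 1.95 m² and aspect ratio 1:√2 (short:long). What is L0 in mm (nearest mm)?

Let the short side be w mm. Then w · w√2 = 1.95 m² = 1,950,000 mm².
w² = 1,950,000/√2, so w ≈ 1174.2 mm; long side = w√2 ≈ 1660.6 mm.

1174 × 1661 mm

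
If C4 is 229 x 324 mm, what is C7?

C5: ⌊324/2⌋ × 229 = 162 × 229 mm
C6: ⌊229/2⌋ × 162 = 114 × 162 mm
C7: ⌊162/2⌋ × 114 = 81 × 114 mm

81 × 114 mm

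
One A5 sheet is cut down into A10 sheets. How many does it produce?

32

A5 = 148 × 210 mm; A10 = 26 × 37 mm.
Each halving step doubles the count; 5 steps from A5 to A10.
2^5 = 32.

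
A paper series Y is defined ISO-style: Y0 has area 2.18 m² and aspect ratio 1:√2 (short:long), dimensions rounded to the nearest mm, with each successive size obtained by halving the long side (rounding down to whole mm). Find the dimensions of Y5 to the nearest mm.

219 × 310 mm

Let Y0's short side be w mm. w · w√2 = 2.18 m² = 2,180,000 mm², so w ≈ 1241.6 mm and w√2 ≈ 1755.8 mm → Y0 = 1242 × 1756 mm.
Y1: ⌊1756/2⌋ × 1242 = 878 × 1242 mm
Y2: ⌊1242/2⌋ × 878 = 621 × 878 mm
Y3: ⌊878/2⌋ × 621 = 439 × 621 mm
Y4: ⌊621/2⌋ × 439 = 310 × 439 mm
Y5: ⌊439/2⌋ × 310 = 219 × 310 mm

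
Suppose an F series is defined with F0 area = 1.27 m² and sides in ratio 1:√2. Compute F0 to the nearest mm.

Let the short side be w mm. Then w · w√2 = 1.27 m² = 1,270,000 mm².
w² = 1,270,000/√2, so w ≈ 947.6 mm; long side = w√2 ≈ 1340.2 mm.

948 × 1340 mm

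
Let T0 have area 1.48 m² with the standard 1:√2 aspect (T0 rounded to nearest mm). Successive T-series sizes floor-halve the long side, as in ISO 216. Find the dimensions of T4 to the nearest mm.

Let T0's short side be w mm. w · w√2 = 1.48 m² = 1,480,000 mm², so w ≈ 1023.0 mm and w√2 ≈ 1446.7 mm → T0 = 1023 × 1447 mm.
T1: ⌊1447/2⌋ × 1023 = 723 × 1023 mm
T2: ⌊1023/2⌋ × 723 = 511 × 723 mm
T3: ⌊723/2⌋ × 511 = 361 × 511 mm
T4: ⌊511/2⌋ × 361 = 255 × 361 mm

255 × 361 mm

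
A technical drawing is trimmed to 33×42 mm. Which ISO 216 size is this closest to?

Aspect ratio 42/33 ≈ 1.273 (ISO target is √2 ≈ 1.414).
In the B-series (B0 = 1000 × 1414 mm): B10 = 31 × 44 mm.
Off by 4 mm total — nearest standard size.

B10 (31 × 44 mm)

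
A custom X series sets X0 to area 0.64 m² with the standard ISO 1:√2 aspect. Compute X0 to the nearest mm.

673 × 951 mm

Let the short side be w mm. Then w · w√2 = 0.64 m² = 640,000 mm².
w² = 640,000/√2, so w ≈ 672.7 mm; long side = w√2 ≈ 951.4 mm.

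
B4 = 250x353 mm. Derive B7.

B5: ⌊353/2⌋ × 250 = 176 × 250 mm
B6: ⌊250/2⌋ × 176 = 125 × 176 mm
B7: ⌊176/2⌋ × 125 = 88 × 125 mm

88 × 125 mm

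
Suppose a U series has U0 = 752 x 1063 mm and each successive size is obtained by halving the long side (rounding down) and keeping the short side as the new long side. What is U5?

U1: ⌊1063/2⌋ × 752 = 531 × 752 mm
U2: ⌊752/2⌋ × 531 = 376 × 531 mm
U3: ⌊531/2⌋ × 376 = 265 × 376 mm
U4: ⌊376/2⌋ × 265 = 188 × 265 mm
U5: ⌊265/2⌋ × 188 = 132 × 188 mm

132 × 188 mm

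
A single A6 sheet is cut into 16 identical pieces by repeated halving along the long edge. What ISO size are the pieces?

A10

16 = 2^4, so 4 halving steps.
A6 → A7 → … → A10 after 4 steps.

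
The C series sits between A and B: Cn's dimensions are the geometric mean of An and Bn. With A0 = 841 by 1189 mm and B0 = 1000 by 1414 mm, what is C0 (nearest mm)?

917 × 1297 mm

Short side: √(841 · 1000) = √841000 ≈ 917.1 → 917 mm
Long side: √(1189 · 1414) = √1681246 ≈ 1296.6 → 1297 mm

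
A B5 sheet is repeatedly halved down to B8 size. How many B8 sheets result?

Each ISO step halves the sheet: 1 × B5 → 2 × B6 → 4 × B7 → 8 × B8
From B5 to B8 is 3 halving steps: 2^3 = 8.

8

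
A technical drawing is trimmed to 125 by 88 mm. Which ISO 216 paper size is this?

B7 (88 × 125 mm)

Aspect ratio 125/88 ≈ 1.420 — close to the ISO √2 ≈ 1.414.
In the B-series (B0 = 1000 × 1414 mm): B7 = 88 × 125 mm.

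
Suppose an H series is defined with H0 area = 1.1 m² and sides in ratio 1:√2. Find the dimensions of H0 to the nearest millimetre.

882 × 1247 mm

Let the short side be w mm. Then w · w√2 = 1.1 m² = 1,100,000 mm².
w² = 1,100,000/√2, so w ≈ 881.9 mm; long side = w√2 ≈ 1247.3 mm.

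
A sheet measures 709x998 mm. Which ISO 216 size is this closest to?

B1 (707 × 1000 mm)

Aspect ratio 998/709 ≈ 1.408 — close to the ISO √2 ≈ 1.414.
In the B-series (B0 = 1000 × 1414 mm): B1 = 707 × 1000 mm.
Off by 4 mm total — nearest standard size.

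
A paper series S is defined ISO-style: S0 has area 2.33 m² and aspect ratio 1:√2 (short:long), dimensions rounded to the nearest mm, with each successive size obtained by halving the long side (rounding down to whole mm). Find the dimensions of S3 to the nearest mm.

Let S0's short side be w mm. w · w√2 = 2.33 m² = 2,330,000 mm², so w ≈ 1283.6 mm and w√2 ≈ 1815.2 mm → S0 = 1284 × 1815 mm.
S1: ⌊1815/2⌋ × 1284 = 907 × 1284 mm
S2: ⌊1284/2⌋ × 907 = 642 × 907 mm
S3: ⌊907/2⌋ × 642 = 453 × 642 mm

453 × 642 mm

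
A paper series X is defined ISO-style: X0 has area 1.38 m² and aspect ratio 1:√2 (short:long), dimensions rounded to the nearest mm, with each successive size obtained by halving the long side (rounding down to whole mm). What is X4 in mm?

247 × 349 mm

Let X0's short side be w mm. w · w√2 = 1.38 m² = 1,380,000 mm², so w ≈ 987.8 mm and w√2 ≈ 1397.0 mm → X0 = 988 × 1397 mm.
X1: ⌊1397/2⌋ × 988 = 698 × 988 mm
X2: ⌊988/2⌋ × 698 = 494 × 698 mm
X3: ⌊698/2⌋ × 494 = 349 × 494 mm
X4: ⌊494/2⌋ × 349 = 247 × 349 mm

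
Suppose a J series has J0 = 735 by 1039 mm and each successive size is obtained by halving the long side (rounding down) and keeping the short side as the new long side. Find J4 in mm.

183 × 259 mm

J1: ⌊1039/2⌋ × 735 = 519 × 735 mm
J2: ⌊735/2⌋ × 519 = 367 × 519 mm
J3: ⌊519/2⌋ × 367 = 259 × 367 mm
J4: ⌊367/2⌋ × 259 = 183 × 259 mm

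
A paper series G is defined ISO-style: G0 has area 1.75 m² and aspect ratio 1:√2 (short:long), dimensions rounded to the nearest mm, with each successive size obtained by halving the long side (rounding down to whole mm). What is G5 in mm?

196 × 278 mm

Let G0's short side be w mm. w · w√2 = 1.75 m² = 1,750,000 mm², so w ≈ 1112.4 mm and w√2 ≈ 1573.2 mm → G0 = 1112 × 1573 mm.
G1: ⌊1573/2⌋ × 1112 = 786 × 1112 mm
G2: ⌊1112/2⌋ × 786 = 556 × 786 mm
G3: ⌊786/2⌋ × 556 = 393 × 556 mm
G4: ⌊556/2⌋ × 393 = 278 × 393 mm
G5: ⌊393/2⌋ × 278 = 196 × 278 mm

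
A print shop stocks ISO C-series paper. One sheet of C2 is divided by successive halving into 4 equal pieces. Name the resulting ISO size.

C4

4 = 2^2, so 2 halving steps.
C2 → C3 → … → C4 after 2 steps.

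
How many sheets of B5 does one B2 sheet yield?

Each ISO step halves the sheet: 1 × B2 → 2 × B3 → 4 × B4 → 8 × B5
From B2 to B5 is 3 halving steps: 2^3 = 8.

8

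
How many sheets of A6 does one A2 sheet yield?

Each ISO step halves the sheet: 1 × A2 → 2 × A3 → 4 × A4 → 8 × A5 → …
From A2 to A6 is 4 halving steps: 2^4 = 16.

16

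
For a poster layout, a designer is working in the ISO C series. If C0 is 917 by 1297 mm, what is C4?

C1: ⌊1297/2⌋ × 917 = 648 × 917 mm
C2: ⌊917/2⌋ × 648 = 458 × 648 mm
C3: ⌊648/2⌋ × 458 = 324 × 458 mm
C4: ⌊458/2⌋ × 324 = 229 × 324 mm

229 × 324 mm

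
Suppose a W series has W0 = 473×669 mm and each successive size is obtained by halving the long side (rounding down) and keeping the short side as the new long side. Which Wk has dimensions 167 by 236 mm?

W3

W0: 473 × 669 mm
W1: 334 × 473 mm
W2: 236 × 334 mm
W3: 167 × 236 mm
W4: 118 × 167 mm
→ matches W3.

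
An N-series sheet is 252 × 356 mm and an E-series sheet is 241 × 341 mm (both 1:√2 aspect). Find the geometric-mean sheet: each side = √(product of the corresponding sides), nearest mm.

Short side: √(252 · 241) = √60732 ≈ 246.4 → 246 mm
Long side: √(356 · 341) = √121396 ≈ 348.4 → 348 mm

246 × 348 mm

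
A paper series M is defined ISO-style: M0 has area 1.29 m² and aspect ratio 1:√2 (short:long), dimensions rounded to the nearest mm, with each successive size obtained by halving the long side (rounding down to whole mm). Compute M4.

238 × 337 mm

Let M0's short side be w mm. w · w√2 = 1.29 m² = 1,290,000 mm², so w ≈ 955.1 mm and w√2 ≈ 1350.7 mm → M0 = 955 × 1351 mm.
M1: ⌊1351/2⌋ × 955 = 675 × 955 mm
M2: ⌊955/2⌋ × 675 = 477 × 675 mm
M3: ⌊675/2⌋ × 477 = 337 × 477 mm
M4: ⌊477/2⌋ × 337 = 238 × 337 mm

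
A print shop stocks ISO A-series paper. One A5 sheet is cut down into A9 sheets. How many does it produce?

A5 = 148 × 210 mm; A9 = 37 × 52 mm.
Each halving step doubles the count; 4 steps from A5 to A9.
2^4 = 16.

16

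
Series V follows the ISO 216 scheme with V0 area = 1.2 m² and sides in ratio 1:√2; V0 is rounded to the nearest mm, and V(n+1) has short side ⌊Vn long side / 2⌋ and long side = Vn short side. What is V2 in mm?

460 × 651 mm

Let V0's short side be w mm. w · w√2 = 1.2 m² = 1,200,000 mm², so w ≈ 921.2 mm and w√2 ≈ 1302.7 mm → V0 = 921 × 1303 mm.
V1: ⌊1303/2⌋ × 921 = 651 × 921 mm
V2: ⌊921/2⌋ × 651 = 460 × 651 mm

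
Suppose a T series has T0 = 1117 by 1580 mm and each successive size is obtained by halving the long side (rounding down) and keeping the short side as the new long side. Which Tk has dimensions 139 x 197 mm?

T6

T0: 1117 × 1580 mm
T1: 790 × 1117 mm
T2: 558 × 790 mm
T3: 395 × 558 mm
T4: 279 × 395 mm
T5: 197 × 279 mm
T6: 139 × 197 mm
T7: 98 × 139 mm
→ matches T6.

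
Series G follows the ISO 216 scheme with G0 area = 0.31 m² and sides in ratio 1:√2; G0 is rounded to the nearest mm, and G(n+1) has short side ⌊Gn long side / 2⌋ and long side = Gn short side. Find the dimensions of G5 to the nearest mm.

Let G0's short side be w mm. w · w√2 = 0.31 m² = 310,000 mm², so w ≈ 468.2 mm and w√2 ≈ 662.1 mm → G0 = 468 × 662 mm.
G1: ⌊662/2⌋ × 468 = 331 × 468 mm
G2: ⌊468/2⌋ × 331 = 234 × 331 mm
G3: ⌊331/2⌋ × 234 = 165 × 234 mm
G4: ⌊234/2⌋ × 165 = 117 × 165 mm
G5: ⌊165/2⌋ × 117 = 82 × 117 mm

82 × 117 mm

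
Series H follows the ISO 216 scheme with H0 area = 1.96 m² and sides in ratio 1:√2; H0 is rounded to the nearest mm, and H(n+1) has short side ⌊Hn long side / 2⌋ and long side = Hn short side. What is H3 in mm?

416 × 588 mm

Let H0's short side be w mm. w · w√2 = 1.96 m² = 1,960,000 mm², so w ≈ 1177.3 mm and w√2 ≈ 1664.9 mm → H0 = 1177 × 1665 mm.
H1: ⌊1665/2⌋ × 1177 = 832 × 1177 mm
H2: ⌊1177/2⌋ × 832 = 588 × 832 mm
H3: ⌊832/2⌋ × 588 = 416 × 588 mm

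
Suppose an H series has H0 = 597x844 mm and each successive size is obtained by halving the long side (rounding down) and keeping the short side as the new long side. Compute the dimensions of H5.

H1 = 422 × 597 mm (from H0 by 1 halving).
H2: ⌊597/2⌋ × 422 = 298 × 422 mm
H3: ⌊422/2⌋ × 298 = 211 × 298 mm
H4: ⌊298/2⌋ × 211 = 149 × 211 mm
H5: ⌊211/2⌋ × 149 = 105 × 149 mm

105 × 149 mm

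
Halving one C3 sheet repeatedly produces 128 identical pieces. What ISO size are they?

C10

128 = 2^7, so 7 halving steps.
C3 → C4 → … → C10 after 7 steps.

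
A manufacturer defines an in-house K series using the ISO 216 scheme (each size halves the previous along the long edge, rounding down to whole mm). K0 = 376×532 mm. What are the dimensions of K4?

94 × 133 mm

K1 = 266 × 376 mm (from K0 by 1 halving).
K2: ⌊376/2⌋ × 266 = 188 × 266 mm
K3: ⌊266/2⌋ × 188 = 133 × 188 mm
K4: ⌊188/2⌋ × 133 = 94 × 133 mm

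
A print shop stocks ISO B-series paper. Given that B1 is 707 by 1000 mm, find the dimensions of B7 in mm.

88 × 125 mm

B2: ⌊1000/2⌋ × 707 = 500 × 707 mm
B3: ⌊707/2⌋ × 500 = 353 × 500 mm
B4: ⌊500/2⌋ × 353 = 250 × 353 mm
B5: ⌊353/2⌋ × 250 = 176 × 250 mm
B6: ⌊250/2⌋ × 176 = 125 × 176 mm
B7: ⌊176/2⌋ × 125 = 88 × 125 mm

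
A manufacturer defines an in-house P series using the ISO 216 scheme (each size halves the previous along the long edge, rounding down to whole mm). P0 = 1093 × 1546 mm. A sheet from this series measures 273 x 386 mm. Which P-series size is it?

P0: 1093 × 1546 mm
P1: 773 × 1093 mm
P2: 546 × 773 mm
P3: 386 × 546 mm
P4: 273 × 386 mm
P5: 193 × 273 mm
→ matches P4.

P4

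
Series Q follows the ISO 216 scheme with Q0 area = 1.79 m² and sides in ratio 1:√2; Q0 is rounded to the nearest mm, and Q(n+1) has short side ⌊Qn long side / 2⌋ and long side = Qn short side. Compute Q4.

281 × 397 mm

Let Q0's short side be w mm. w · w√2 = 1.79 m² = 1,790,000 mm², so w ≈ 1125.0 mm and w√2 ≈ 1591.1 mm → Q0 = 1125 × 1591 mm.
Q1: ⌊1591/2⌋ × 1125 = 795 × 1125 mm
Q2: ⌊1125/2⌋ × 795 = 562 × 795 mm
Q3: ⌊795/2⌋ × 562 = 397 × 562 mm
Q4: ⌊562/2⌋ × 397 = 281 × 397 mm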